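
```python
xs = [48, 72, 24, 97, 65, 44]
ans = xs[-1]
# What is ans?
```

xs has length 6. Negative index -1 maps to positive index 6 + (-1) = 5. xs[5] = 44.

44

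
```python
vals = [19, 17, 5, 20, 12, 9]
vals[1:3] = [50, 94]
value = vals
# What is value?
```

vals starts as [19, 17, 5, 20, 12, 9] (length 6). The slice vals[1:3] covers indices [1, 2] with values [17, 5]. Replacing that slice with [50, 94] (same length) produces [19, 50, 94, 20, 12, 9].

[19, 50, 94, 20, 12, 9]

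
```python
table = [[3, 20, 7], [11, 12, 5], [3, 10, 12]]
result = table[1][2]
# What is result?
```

table[1] = [11, 12, 5]. Taking column 2 of that row yields 5.

5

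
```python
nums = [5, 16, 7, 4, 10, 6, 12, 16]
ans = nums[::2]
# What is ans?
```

nums has length 8. The slice nums[::2] selects indices [0, 2, 4, 6] (0->5, 2->7, 4->10, 6->12), giving [5, 7, 10, 12].

[5, 7, 10, 12]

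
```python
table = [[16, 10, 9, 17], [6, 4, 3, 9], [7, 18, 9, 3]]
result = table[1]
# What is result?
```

table has 3 rows. Row 1 is [6, 4, 3, 9].

[6, 4, 3, 9]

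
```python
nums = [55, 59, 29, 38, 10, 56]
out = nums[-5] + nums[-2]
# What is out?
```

nums has length 6. Negative index -5 maps to positive index 6 + (-5) = 1. nums[1] = 59.
nums has length 6. Negative index -2 maps to positive index 6 + (-2) = 4. nums[4] = 10.
Sum: 59 + 10 = 69.

69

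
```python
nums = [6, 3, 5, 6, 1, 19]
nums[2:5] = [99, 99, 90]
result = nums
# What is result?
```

nums starts as [6, 3, 5, 6, 1, 19] (length 6). The slice nums[2:5] covers indices [2, 3, 4] with values [5, 6, 1]. Replacing that slice with [99, 99, 90] (same length) produces [6, 3, 99, 99, 90, 19].

[6, 3, 99, 99, 90, 19]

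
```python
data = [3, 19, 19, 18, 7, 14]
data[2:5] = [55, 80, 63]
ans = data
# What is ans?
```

data starts as [3, 19, 19, 18, 7, 14] (length 6). The slice data[2:5] covers indices [2, 3, 4] with values [19, 18, 7]. Replacing that slice with [55, 80, 63] (same length) produces [3, 19, 55, 80, 63, 14].

[3, 19, 55, 80, 63, 14]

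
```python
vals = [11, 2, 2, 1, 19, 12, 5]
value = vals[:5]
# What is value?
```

vals has length 7. The slice vals[:5] selects indices [0, 1, 2, 3, 4] (0->11, 1->2, 2->2, 3->1, 4->19), giving [11, 2, 2, 1, 19].

[11, 2, 2, 1, 19]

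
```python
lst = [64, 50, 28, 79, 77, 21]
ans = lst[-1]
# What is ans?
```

lst has length 6. Negative index -1 maps to positive index 6 + (-1) = 5. lst[5] = 21.

21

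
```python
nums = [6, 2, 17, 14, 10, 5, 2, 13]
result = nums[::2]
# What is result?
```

nums has length 8. The slice nums[::2] selects indices [0, 2, 4, 6] (0->6, 2->17, 4->10, 6->2), giving [6, 17, 10, 2].

[6, 17, 10, 2]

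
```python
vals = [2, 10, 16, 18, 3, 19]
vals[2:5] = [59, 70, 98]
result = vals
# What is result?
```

vals starts as [2, 10, 16, 18, 3, 19] (length 6). The slice vals[2:5] covers indices [2, 3, 4] with values [16, 18, 3]. Replacing that slice with [59, 70, 98] (same length) produces [2, 10, 59, 70, 98, 19].

[2, 10, 59, 70, 98, 19]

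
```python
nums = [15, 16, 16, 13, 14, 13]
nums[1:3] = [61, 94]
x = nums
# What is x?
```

nums starts as [15, 16, 16, 13, 14, 13] (length 6). The slice nums[1:3] covers indices [1, 2] with values [16, 16]. Replacing that slice with [61, 94] (same length) produces [15, 61, 94, 13, 14, 13].

[15, 61, 94, 13, 14, 13]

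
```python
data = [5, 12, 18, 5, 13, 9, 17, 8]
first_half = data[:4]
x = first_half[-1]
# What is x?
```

data has length 8. The slice data[:4] selects indices [0, 1, 2, 3] (0->5, 1->12, 2->18, 3->5), giving [5, 12, 18, 5]. So first_half = [5, 12, 18, 5]. Then first_half[-1] = 5.

5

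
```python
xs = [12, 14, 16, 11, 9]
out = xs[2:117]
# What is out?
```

xs has length 5. The slice xs[2:117] selects indices [2, 3, 4] (2->16, 3->11, 4->9), giving [16, 11, 9].

[16, 11, 9]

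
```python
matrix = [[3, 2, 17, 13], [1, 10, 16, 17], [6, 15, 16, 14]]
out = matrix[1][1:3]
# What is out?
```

matrix[1] = [1, 10, 16, 17]. matrix[1] has length 4. The slice matrix[1][1:3] selects indices [1, 2] (1->10, 2->16), giving [10, 16].

[10, 16]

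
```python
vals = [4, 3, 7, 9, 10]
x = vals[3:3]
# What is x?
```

vals has length 5. The slice vals[3:3] resolves to an empty index range, so the result is [].

[]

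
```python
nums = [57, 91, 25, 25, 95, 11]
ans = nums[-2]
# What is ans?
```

nums has length 6. Negative index -2 maps to positive index 6 + (-2) = 4. nums[4] = 95.

95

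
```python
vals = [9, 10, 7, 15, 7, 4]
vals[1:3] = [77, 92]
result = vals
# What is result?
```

vals starts as [9, 10, 7, 15, 7, 4] (length 6). The slice vals[1:3] covers indices [1, 2] with values [10, 7]. Replacing that slice with [77, 92] (same length) produces [9, 77, 92, 15, 7, 4].

[9, 77, 92, 15, 7, 4]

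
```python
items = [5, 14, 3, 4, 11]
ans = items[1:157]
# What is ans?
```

items has length 5. The slice items[1:157] selects indices [1, 2, 3, 4] (1->14, 2->3, 3->4, 4->11), giving [14, 3, 4, 11].

[14, 3, 4, 11]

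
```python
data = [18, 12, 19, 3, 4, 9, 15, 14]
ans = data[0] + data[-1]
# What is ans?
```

data has length 8. data[0] = 18.
data has length 8. Negative index -1 maps to positive index 8 + (-1) = 7. data[7] = 14.
Sum: 18 + 14 = 32.

32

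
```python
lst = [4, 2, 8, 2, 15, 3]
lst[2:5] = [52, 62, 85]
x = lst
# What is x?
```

lst starts as [4, 2, 8, 2, 15, 3] (length 6). The slice lst[2:5] covers indices [2, 3, 4] with values [8, 2, 15]. Replacing that slice with [52, 62, 85] (same length) produces [4, 2, 52, 62, 85, 3].

[4, 2, 52, 62, 85, 3]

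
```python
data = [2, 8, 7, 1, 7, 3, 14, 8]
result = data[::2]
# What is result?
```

data has length 8. The slice data[::2] selects indices [0, 2, 4, 6] (0->2, 2->7, 4->7, 6->14), giving [2, 7, 7, 14].

[2, 7, 7, 14]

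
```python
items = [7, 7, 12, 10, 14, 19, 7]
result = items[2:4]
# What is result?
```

items has length 7. The slice items[2:4] selects indices [2, 3] (2->12, 3->10), giving [12, 10].

[12, 10]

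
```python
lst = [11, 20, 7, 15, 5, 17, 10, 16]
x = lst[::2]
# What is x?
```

lst has length 8. The slice lst[::2] selects indices [0, 2, 4, 6] (0->11, 2->7, 4->5, 6->10), giving [11, 7, 5, 10].

[11, 7, 5, 10]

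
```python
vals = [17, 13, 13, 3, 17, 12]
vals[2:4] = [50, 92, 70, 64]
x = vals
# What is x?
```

vals starts as [17, 13, 13, 3, 17, 12] (length 6). The slice vals[2:4] covers indices [2, 3] with values [13, 3]. Replacing that slice with [50, 92, 70, 64] (different length) produces [17, 13, 50, 92, 70, 64, 17, 12].

[17, 13, 50, 92, 70, 64, 17, 12]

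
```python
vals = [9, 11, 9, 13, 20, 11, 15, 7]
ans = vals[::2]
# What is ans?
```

vals has length 8. The slice vals[::2] selects indices [0, 2, 4, 6] (0->9, 2->9, 4->20, 6->15), giving [9, 9, 20, 15].

[9, 9, 20, 15]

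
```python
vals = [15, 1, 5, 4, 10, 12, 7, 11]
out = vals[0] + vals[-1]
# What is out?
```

vals has length 8. vals[0] = 15.
vals has length 8. Negative index -1 maps to positive index 8 + (-1) = 7. vals[7] = 11.
Sum: 15 + 11 = 26.

26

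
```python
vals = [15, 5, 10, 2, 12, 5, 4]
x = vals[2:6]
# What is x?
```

vals has length 7. The slice vals[2:6] selects indices [2, 3, 4, 5] (2->10, 3->2, 4->12, 5->5), giving [10, 2, 12, 5].

[10, 2, 12, 5]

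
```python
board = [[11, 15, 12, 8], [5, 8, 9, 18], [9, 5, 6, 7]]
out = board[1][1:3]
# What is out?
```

board[1] = [5, 8, 9, 18]. board[1] has length 4. The slice board[1][1:3] selects indices [1, 2] (1->8, 2->9), giving [8, 9].

[8, 9]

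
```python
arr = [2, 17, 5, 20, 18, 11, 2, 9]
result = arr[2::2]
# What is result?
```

arr has length 8. The slice arr[2::2] selects indices [2, 4, 6] (2->5, 4->18, 6->2), giving [5, 18, 2].

[5, 18, 2]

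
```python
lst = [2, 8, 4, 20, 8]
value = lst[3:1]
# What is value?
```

lst has length 5. The slice lst[3:1] resolves to an empty index range, so the result is [].

[]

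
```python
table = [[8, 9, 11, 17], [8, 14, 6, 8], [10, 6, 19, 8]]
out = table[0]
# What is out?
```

table has 3 rows. Row 0 is [8, 9, 11, 17].

[8, 9, 11, 17]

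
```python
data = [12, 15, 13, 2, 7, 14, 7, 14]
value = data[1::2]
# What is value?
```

data has length 8. The slice data[1::2] selects indices [1, 3, 5, 7] (1->15, 3->2, 5->14, 7->14), giving [15, 2, 14, 14].

[15, 2, 14, 14]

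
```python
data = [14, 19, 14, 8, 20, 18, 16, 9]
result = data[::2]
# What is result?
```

data has length 8. The slice data[::2] selects indices [0, 2, 4, 6] (0->14, 2->14, 4->20, 6->16), giving [14, 14, 20, 16].

[14, 14, 20, 16]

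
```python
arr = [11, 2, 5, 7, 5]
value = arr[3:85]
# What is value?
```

arr has length 5. The slice arr[3:85] selects indices [3, 4] (3->7, 4->5), giving [7, 5].

[7, 5]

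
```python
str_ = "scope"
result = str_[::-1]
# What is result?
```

str_ has length 5. The slice str_[::-1] selects indices [4, 3, 2, 1, 0] (4->'e', 3->'p', 2->'o', 1->'c', 0->'s'), giving 'epocs'.

'epocs'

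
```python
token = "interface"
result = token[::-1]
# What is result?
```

token has length 9. The slice token[::-1] selects indices [8, 7, 6, 5, 4, 3, 2, 1, 0] (8->'e', 7->'c', 6->'a', 5->'f', 4->'r', 3->'e', 2->'t', 1->'n', 0->'i'), giving 'ecafretni'.

'ecafretni'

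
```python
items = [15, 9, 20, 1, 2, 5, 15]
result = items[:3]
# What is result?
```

items has length 7. The slice items[:3] selects indices [0, 1, 2] (0->15, 1->9, 2->20), giving [15, 9, 20].

[15, 9, 20]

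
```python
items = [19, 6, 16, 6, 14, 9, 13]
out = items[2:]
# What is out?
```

items has length 7. The slice items[2:] selects indices [2, 3, 4, 5, 6] (2->16, 3->6, 4->14, 5->9, 6->13), giving [16, 6, 14, 9, 13].

[16, 6, 14, 9, 13]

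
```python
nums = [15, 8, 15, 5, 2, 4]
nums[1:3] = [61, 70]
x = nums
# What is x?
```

nums starts as [15, 8, 15, 5, 2, 4] (length 6). The slice nums[1:3] covers indices [1, 2] with values [8, 15]. Replacing that slice with [61, 70] (same length) produces [15, 61, 70, 5, 2, 4].

[15, 61, 70, 5, 2, 4]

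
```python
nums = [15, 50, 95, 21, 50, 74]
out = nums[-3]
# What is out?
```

nums has length 6. Negative index -3 maps to positive index 6 + (-3) = 3. nums[3] = 21.

21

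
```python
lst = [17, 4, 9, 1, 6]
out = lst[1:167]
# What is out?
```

lst has length 5. The slice lst[1:167] selects indices [1, 2, 3, 4] (1->4, 2->9, 3->1, 4->6), giving [4, 9, 1, 6].

[4, 9, 1, 6]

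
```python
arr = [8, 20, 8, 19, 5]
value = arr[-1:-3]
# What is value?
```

arr has length 5. The slice arr[-1:-3] resolves to an empty index range, so the result is [].

[]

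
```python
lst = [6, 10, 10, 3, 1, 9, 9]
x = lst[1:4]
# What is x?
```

lst has length 7. The slice lst[1:4] selects indices [1, 2, 3] (1->10, 2->10, 3->3), giving [10, 10, 3].

[10, 10, 3]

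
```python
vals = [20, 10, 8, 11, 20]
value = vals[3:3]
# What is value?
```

vals has length 5. The slice vals[3:3] resolves to an empty index range, so the result is [].

[]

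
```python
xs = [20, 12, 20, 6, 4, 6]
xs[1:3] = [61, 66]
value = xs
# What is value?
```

xs starts as [20, 12, 20, 6, 4, 6] (length 6). The slice xs[1:3] covers indices [1, 2] with values [12, 20]. Replacing that slice with [61, 66] (same length) produces [20, 61, 66, 6, 4, 6].

[20, 61, 66, 6, 4, 6]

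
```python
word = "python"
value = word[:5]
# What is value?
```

word has length 6. The slice word[:5] selects indices [0, 1, 2, 3, 4] (0->'p', 1->'y', 2->'t', 3->'h', 4->'o'), giving 'pytho'.

'pytho'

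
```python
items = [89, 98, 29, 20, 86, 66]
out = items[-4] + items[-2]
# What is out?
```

items has length 6. Negative index -4 maps to positive index 6 + (-4) = 2. items[2] = 29.
items has length 6. Negative index -2 maps to positive index 6 + (-2) = 4. items[4] = 86.
Sum: 29 + 86 = 115.

115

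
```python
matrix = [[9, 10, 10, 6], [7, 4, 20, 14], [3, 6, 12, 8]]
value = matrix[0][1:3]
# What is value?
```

matrix[0] = [9, 10, 10, 6]. matrix[0] has length 4. The slice matrix[0][1:3] selects indices [1, 2] (1->10, 2->10), giving [10, 10].

[10, 10]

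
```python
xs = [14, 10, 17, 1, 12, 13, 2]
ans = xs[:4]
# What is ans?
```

xs has length 7. The slice xs[:4] selects indices [0, 1, 2, 3] (0->14, 1->10, 2->17, 3->1), giving [14, 10, 17, 1].

[14, 10, 17, 1]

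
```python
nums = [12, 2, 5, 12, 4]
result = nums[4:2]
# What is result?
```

nums has length 5. The slice nums[4:2] resolves to an empty index range, so the result is [].

[]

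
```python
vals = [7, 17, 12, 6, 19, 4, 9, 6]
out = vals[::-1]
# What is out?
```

vals has length 8. The slice vals[::-1] selects indices [7, 6, 5, 4, 3, 2, 1, 0] (7->6, 6->9, 5->4, 4->19, 3->6, 2->12, 1->17, 0->7), giving [6, 9, 4, 19, 6, 12, 17, 7].

[6, 9, 4, 19, 6, 12, 17, 7]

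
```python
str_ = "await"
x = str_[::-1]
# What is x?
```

str_ has length 5. The slice str_[::-1] selects indices [4, 3, 2, 1, 0] (4->'t', 3->'i', 2->'a', 1->'w', 0->'a'), giving 'tiawa'.

'tiawa'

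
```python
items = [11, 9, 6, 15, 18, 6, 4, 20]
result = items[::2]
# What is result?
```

items has length 8. The slice items[::2] selects indices [0, 2, 4, 6] (0->11, 2->6, 4->18, 6->4), giving [11, 6, 18, 4].

[11, 6, 18, 4]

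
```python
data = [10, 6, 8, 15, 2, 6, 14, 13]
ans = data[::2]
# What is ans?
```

data has length 8. The slice data[::2] selects indices [0, 2, 4, 6] (0->10, 2->8, 4->2, 6->14), giving [10, 8, 2, 14].

[10, 8, 2, 14]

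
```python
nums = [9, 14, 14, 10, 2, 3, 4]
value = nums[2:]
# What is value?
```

nums has length 7. The slice nums[2:] selects indices [2, 3, 4, 5, 6] (2->14, 3->10, 4->2, 5->3, 6->4), giving [14, 10, 2, 3, 4].

[14, 10, 2, 3, 4]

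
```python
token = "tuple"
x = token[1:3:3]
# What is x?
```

token has length 5. The slice token[1:3:3] selects indices [1] (1->'u'), giving 'u'.

'u'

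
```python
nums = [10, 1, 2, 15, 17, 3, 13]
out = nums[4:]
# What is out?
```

nums has length 7. The slice nums[4:] selects indices [4, 5, 6] (4->17, 5->3, 6->13), giving [17, 3, 13].

[17, 3, 13]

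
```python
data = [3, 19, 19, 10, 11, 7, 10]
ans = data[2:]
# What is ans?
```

data has length 7. The slice data[2:] selects indices [2, 3, 4, 5, 6] (2->19, 3->10, 4->11, 5->7, 6->10), giving [19, 10, 11, 7, 10].

[19, 10, 11, 7, 10]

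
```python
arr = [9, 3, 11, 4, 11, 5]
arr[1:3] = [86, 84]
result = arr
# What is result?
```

arr starts as [9, 3, 11, 4, 11, 5] (length 6). The slice arr[1:3] covers indices [1, 2] with values [3, 11]. Replacing that slice with [86, 84] (same length) produces [9, 86, 84, 4, 11, 5].

[9, 86, 84, 4, 11, 5]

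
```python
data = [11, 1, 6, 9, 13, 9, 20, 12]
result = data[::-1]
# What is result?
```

data has length 8. The slice data[::-1] selects indices [7, 6, 5, 4, 3, 2, 1, 0] (7->12, 6->20, 5->9, 4->13, 3->9, 2->6, 1->1, 0->11), giving [12, 20, 9, 13, 9, 6, 1, 11].

[12, 20, 9, 13, 9, 6, 1, 11]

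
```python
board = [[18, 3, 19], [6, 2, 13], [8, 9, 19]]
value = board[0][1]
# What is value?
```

board[0] = [18, 3, 19]. Taking column 1 of that row yields 3.

3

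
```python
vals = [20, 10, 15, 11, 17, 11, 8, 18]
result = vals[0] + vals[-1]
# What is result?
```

vals has length 8. vals[0] = 20.
vals has length 8. Negative index -1 maps to positive index 8 + (-1) = 7. vals[7] = 18.
Sum: 20 + 18 = 38.

38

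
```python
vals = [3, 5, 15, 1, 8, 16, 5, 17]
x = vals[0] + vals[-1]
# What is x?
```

vals has length 8. vals[0] = 3.
vals has length 8. Negative index -1 maps to positive index 8 + (-1) = 7. vals[7] = 17.
Sum: 3 + 17 = 20.

20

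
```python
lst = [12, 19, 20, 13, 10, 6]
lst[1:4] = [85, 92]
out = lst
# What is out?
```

lst starts as [12, 19, 20, 13, 10, 6] (length 6). The slice lst[1:4] covers indices [1, 2, 3] with values [19, 20, 13]. Replacing that slice with [85, 92] (different length) produces [12, 85, 92, 10, 6].

[12, 85, 92, 10, 6]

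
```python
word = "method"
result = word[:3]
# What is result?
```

word has length 6. The slice word[:3] selects indices [0, 1, 2] (0->'m', 1->'e', 2->'t'), giving 'met'.

'met'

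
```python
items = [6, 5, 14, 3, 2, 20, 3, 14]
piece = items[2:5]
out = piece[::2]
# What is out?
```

items has length 8. The slice items[2:5] selects indices [2, 3, 4] (2->14, 3->3, 4->2), giving [14, 3, 2]. So piece = [14, 3, 2]. piece has length 3. The slice piece[::2] selects indices [0, 2] (0->14, 2->2), giving [14, 2].

[14, 2]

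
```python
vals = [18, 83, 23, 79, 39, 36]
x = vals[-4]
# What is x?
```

vals has length 6. Negative index -4 maps to positive index 6 + (-4) = 2. vals[2] = 23.

23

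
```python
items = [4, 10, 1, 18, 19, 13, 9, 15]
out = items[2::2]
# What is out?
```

items has length 8. The slice items[2::2] selects indices [2, 4, 6] (2->1, 4->19, 6->9), giving [1, 19, 9].

[1, 19, 9]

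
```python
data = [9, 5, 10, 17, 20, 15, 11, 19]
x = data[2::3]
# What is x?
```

data has length 8. The slice data[2::3] selects indices [2, 5] (2->10, 5->15), giving [10, 15].

[10, 15]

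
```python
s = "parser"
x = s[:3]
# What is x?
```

s has length 6. The slice s[:3] selects indices [0, 1, 2] (0->'p', 1->'a', 2->'r'), giving 'par'.

'par'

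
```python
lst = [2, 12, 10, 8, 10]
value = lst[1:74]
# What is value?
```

lst has length 5. The slice lst[1:74] selects indices [1, 2, 3, 4] (1->12, 2->10, 3->8, 4->10), giving [12, 10, 8, 10].

[12, 10, 8, 10]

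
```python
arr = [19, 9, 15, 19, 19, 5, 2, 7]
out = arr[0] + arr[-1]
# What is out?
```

arr has length 8. arr[0] = 19.
arr has length 8. Negative index -1 maps to positive index 8 + (-1) = 7. arr[7] = 7.
Sum: 19 + 7 = 26.

26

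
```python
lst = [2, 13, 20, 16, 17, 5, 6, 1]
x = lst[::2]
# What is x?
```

lst has length 8. The slice lst[::2] selects indices [0, 2, 4, 6] (0->2, 2->20, 4->17, 6->6), giving [2, 20, 17, 6].

[2, 20, 17, 6]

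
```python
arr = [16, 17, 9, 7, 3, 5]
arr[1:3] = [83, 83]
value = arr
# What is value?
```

arr starts as [16, 17, 9, 7, 3, 5] (length 6). The slice arr[1:3] covers indices [1, 2] with values [17, 9]. Replacing that slice with [83, 83] (same length) produces [16, 83, 83, 7, 3, 5].

[16, 83, 83, 7, 3, 5]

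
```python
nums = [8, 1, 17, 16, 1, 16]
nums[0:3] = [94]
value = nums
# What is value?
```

nums starts as [8, 1, 17, 16, 1, 16] (length 6). The slice nums[0:3] covers indices [0, 1, 2] with values [8, 1, 17]. Replacing that slice with [94] (different length) produces [94, 16, 1, 16].

[94, 16, 1, 16]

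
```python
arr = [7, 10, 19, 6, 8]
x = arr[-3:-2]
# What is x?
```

arr has length 5. The slice arr[-3:-2] selects indices [2] (2->19), giving [19].

[19]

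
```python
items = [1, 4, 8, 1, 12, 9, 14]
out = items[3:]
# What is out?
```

items has length 7. The slice items[3:] selects indices [3, 4, 5, 6] (3->1, 4->12, 5->9, 6->14), giving [1, 12, 9, 14].

[1, 12, 9, 14]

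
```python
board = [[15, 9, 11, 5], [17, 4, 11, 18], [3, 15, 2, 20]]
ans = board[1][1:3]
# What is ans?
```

board[1] = [17, 4, 11, 18]. board[1] has length 4. The slice board[1][1:3] selects indices [1, 2] (1->4, 2->11), giving [4, 11].

[4, 11]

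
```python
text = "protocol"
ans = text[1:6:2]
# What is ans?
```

text has length 8. The slice text[1:6:2] selects indices [1, 3, 5] (1->'r', 3->'t', 5->'c'), giving 'rtc'.

'rtc'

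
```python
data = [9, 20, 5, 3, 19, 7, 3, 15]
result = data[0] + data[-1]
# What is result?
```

data has length 8. data[0] = 9.
data has length 8. Negative index -1 maps to positive index 8 + (-1) = 7. data[7] = 15.
Sum: 9 + 15 = 24.

24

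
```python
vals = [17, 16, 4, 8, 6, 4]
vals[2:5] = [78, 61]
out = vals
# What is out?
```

vals starts as [17, 16, 4, 8, 6, 4] (length 6). The slice vals[2:5] covers indices [2, 3, 4] with values [4, 8, 6]. Replacing that slice with [78, 61] (different length) produces [17, 16, 78, 61, 4].

[17, 16, 78, 61, 4]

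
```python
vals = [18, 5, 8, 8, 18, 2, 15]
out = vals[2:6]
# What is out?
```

vals has length 7. The slice vals[2:6] selects indices [2, 3, 4, 5] (2->8, 3->8, 4->18, 5->2), giving [8, 8, 18, 2].

[8, 8, 18, 2]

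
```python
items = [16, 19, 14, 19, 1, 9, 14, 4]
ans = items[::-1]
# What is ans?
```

items has length 8. The slice items[::-1] selects indices [7, 6, 5, 4, 3, 2, 1, 0] (7->4, 6->14, 5->9, 4->1, 3->19, 2->14, 1->19, 0->16), giving [4, 14, 9, 1, 19, 14, 19, 16].

[4, 14, 9, 1, 19, 14, 19, 16]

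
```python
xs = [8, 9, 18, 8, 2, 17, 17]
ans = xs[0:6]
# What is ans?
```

xs has length 7. The slice xs[0:6] selects indices [0, 1, 2, 3, 4, 5] (0->8, 1->9, 2->18, 3->8, 4->2, 5->17), giving [8, 9, 18, 8, 2, 17].

[8, 9, 18, 8, 2, 17]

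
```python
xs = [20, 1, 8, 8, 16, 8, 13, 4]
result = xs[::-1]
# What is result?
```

xs has length 8. The slice xs[::-1] selects indices [7, 6, 5, 4, 3, 2, 1, 0] (7->4, 6->13, 5->8, 4->16, 3->8, 2->8, 1->1, 0->20), giving [4, 13, 8, 16, 8, 8, 1, 20].

[4, 13, 8, 16, 8, 8, 1, 20]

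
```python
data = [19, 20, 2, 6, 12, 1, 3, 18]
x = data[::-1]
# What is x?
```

data has length 8. The slice data[::-1] selects indices [7, 6, 5, 4, 3, 2, 1, 0] (7->18, 6->3, 5->1, 4->12, 3->6, 2->2, 1->20, 0->19), giving [18, 3, 1, 12, 6, 2, 20, 19].

[18, 3, 1, 12, 6, 2, 20, 19]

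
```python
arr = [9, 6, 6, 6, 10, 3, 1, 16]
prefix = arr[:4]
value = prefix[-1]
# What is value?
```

arr has length 8. The slice arr[:4] selects indices [0, 1, 2, 3] (0->9, 1->6, 2->6, 3->6), giving [9, 6, 6, 6]. So prefix = [9, 6, 6, 6]. Then prefix[-1] = 6.

6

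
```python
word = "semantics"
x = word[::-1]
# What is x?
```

word has length 9. The slice word[::-1] selects indices [8, 7, 6, 5, 4, 3, 2, 1, 0] (8->'s', 7->'c', 6->'i', 5->'t', 4->'n', 3->'a', 2->'m', 1->'e', 0->'s'), giving 'scitnames'.

'scitnames'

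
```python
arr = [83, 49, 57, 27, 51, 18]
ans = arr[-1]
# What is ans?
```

arr has length 6. Negative index -1 maps to positive index 6 + (-1) = 5. arr[5] = 18.

18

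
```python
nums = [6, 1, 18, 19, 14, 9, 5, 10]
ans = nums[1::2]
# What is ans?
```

nums has length 8. The slice nums[1::2] selects indices [1, 3, 5, 7] (1->1, 3->19, 5->9, 7->10), giving [1, 19, 9, 10].

[1, 19, 9, 10]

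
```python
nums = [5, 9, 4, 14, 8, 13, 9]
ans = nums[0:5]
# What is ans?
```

nums has length 7. The slice nums[0:5] selects indices [0, 1, 2, 3, 4] (0->5, 1->9, 2->4, 3->14, 4->8), giving [5, 9, 4, 14, 8].

[5, 9, 4, 14, 8]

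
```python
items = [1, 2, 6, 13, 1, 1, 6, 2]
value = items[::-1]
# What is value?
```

items has length 8. The slice items[::-1] selects indices [7, 6, 5, 4, 3, 2, 1, 0] (7->2, 6->6, 5->1, 4->1, 3->13, 2->6, 1->2, 0->1), giving [2, 6, 1, 1, 13, 6, 2, 1].

[2, 6, 1, 1, 13, 6, 2, 1]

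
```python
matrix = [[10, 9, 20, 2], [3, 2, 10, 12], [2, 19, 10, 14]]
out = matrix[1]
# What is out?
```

matrix has 3 rows. Row 1 is [3, 2, 10, 12].

[3, 2, 10, 12]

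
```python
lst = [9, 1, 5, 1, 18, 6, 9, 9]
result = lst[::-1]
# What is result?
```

lst has length 8. The slice lst[::-1] selects indices [7, 6, 5, 4, 3, 2, 1, 0] (7->9, 6->9, 5->6, 4->18, 3->1, 2->5, 1->1, 0->9), giving [9, 9, 6, 18, 1, 5, 1, 9].

[9, 9, 6, 18, 1, 5, 1, 9]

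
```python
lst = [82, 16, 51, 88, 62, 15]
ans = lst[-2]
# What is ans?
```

lst has length 6. Negative index -2 maps to positive index 6 + (-2) = 4. lst[4] = 62.

62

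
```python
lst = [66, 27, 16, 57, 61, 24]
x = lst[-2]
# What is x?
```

lst has length 6. Negative index -2 maps to positive index 6 + (-2) = 4. lst[4] = 61.

61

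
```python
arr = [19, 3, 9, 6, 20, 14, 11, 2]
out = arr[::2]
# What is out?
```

arr has length 8. The slice arr[::2] selects indices [0, 2, 4, 6] (0->19, 2->9, 4->20, 6->11), giving [19, 9, 20, 11].

[19, 9, 20, 11]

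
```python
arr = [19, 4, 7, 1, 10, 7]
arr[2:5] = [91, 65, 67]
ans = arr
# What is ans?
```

arr starts as [19, 4, 7, 1, 10, 7] (length 6). The slice arr[2:5] covers indices [2, 3, 4] with values [7, 1, 10]. Replacing that slice with [91, 65, 67] (same length) produces [19, 4, 91, 65, 67, 7].

[19, 4, 91, 65, 67, 7]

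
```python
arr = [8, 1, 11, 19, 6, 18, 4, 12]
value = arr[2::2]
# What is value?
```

arr has length 8. The slice arr[2::2] selects indices [2, 4, 6] (2->11, 4->6, 6->4), giving [11, 6, 4].

[11, 6, 4]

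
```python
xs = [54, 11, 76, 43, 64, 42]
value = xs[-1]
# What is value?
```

xs has length 6. Negative index -1 maps to positive index 6 + (-1) = 5. xs[5] = 42.

42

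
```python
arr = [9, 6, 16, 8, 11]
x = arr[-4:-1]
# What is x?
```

arr has length 5. The slice arr[-4:-1] selects indices [1, 2, 3] (1->6, 2->16, 3->8), giving [6, 16, 8].

[6, 16, 8]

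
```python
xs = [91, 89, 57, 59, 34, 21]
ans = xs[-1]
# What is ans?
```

xs has length 6. Negative index -1 maps to positive index 6 + (-1) = 5. xs[5] = 21.

21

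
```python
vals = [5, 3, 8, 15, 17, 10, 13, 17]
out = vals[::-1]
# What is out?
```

vals has length 8. The slice vals[::-1] selects indices [7, 6, 5, 4, 3, 2, 1, 0] (7->17, 6->13, 5->10, 4->17, 3->15, 2->8, 1->3, 0->5), giving [17, 13, 10, 17, 15, 8, 3, 5].

[17, 13, 10, 17, 15, 8, 3, 5]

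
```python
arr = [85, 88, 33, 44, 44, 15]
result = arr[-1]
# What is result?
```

arr has length 6. Negative index -1 maps to positive index 6 + (-1) = 5. arr[5] = 15.

15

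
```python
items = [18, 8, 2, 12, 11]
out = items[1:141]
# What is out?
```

items has length 5. The slice items[1:141] selects indices [1, 2, 3, 4] (1->8, 2->2, 3->12, 4->11), giving [8, 2, 12, 11].

[8, 2, 12, 11]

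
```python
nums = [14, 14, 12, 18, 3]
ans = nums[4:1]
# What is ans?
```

nums has length 5. The slice nums[4:1] resolves to an empty index range, so the result is [].

[]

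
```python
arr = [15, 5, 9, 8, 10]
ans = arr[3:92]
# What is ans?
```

arr has length 5. The slice arr[3:92] selects indices [3, 4] (3->8, 4->10), giving [8, 10].

[8, 10]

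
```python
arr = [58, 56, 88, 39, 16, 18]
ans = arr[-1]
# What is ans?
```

arr has length 6. Negative index -1 maps to positive index 6 + (-1) = 5. arr[5] = 18.

18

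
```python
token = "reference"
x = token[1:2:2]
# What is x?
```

token has length 9. The slice token[1:2:2] selects indices [1] (1->'e'), giving 'e'.

'e'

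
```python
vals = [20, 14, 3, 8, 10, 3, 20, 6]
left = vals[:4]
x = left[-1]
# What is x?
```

vals has length 8. The slice vals[:4] selects indices [0, 1, 2, 3] (0->20, 1->14, 2->3, 3->8), giving [20, 14, 3, 8]. So left = [20, 14, 3, 8]. Then left[-1] = 8.

8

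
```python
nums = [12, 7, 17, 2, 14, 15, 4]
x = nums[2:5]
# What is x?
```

nums has length 7. The slice nums[2:5] selects indices [2, 3, 4] (2->17, 3->2, 4->14), giving [17, 2, 14].

[17, 2, 14]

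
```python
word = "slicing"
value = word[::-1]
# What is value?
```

word has length 7. The slice word[::-1] selects indices [6, 5, 4, 3, 2, 1, 0] (6->'g', 5->'n', 4->'i', 3->'c', 2->'i', 1->'l', 0->'s'), giving 'gnicils'.

'gnicils'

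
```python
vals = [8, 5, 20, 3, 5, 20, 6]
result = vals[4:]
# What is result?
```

vals has length 7. The slice vals[4:] selects indices [4, 5, 6] (4->5, 5->20, 6->6), giving [5, 20, 6].

[5, 20, 6]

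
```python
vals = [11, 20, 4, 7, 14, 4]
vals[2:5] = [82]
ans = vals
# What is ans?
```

vals starts as [11, 20, 4, 7, 14, 4] (length 6). The slice vals[2:5] covers indices [2, 3, 4] with values [4, 7, 14]. Replacing that slice with [82] (different length) produces [11, 20, 82, 4].

[11, 20, 82, 4]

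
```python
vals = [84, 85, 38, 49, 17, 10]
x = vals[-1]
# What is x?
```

vals has length 6. Negative index -1 maps to positive index 6 + (-1) = 5. vals[5] = 10.

10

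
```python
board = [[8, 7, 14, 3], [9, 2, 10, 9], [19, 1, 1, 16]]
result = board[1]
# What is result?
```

board has 3 rows. Row 1 is [9, 2, 10, 9].

[9, 2, 10, 9]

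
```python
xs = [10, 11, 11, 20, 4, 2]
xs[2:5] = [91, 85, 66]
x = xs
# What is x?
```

xs starts as [10, 11, 11, 20, 4, 2] (length 6). The slice xs[2:5] covers indices [2, 3, 4] with values [11, 20, 4]. Replacing that slice with [91, 85, 66] (same length) produces [10, 11, 91, 85, 66, 2].

[10, 11, 91, 85, 66, 2]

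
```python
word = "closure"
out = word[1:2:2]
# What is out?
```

word has length 7. The slice word[1:2:2] selects indices [1] (1->'l'), giving 'l'.

'l'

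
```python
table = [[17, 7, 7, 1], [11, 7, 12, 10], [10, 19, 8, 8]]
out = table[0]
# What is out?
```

table has 3 rows. Row 0 is [17, 7, 7, 1].

[17, 7, 7, 1]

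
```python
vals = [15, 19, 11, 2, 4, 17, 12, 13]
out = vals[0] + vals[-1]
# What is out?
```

vals has length 8. vals[0] = 15.
vals has length 8. Negative index -1 maps to positive index 8 + (-1) = 7. vals[7] = 13.
Sum: 15 + 13 = 28.

28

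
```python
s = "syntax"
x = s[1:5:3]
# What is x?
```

s has length 6. The slice s[1:5:3] selects indices [1, 4] (1->'y', 4->'a'), giving 'ya'.

'ya'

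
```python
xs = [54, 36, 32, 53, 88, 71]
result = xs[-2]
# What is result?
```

xs has length 6. Negative index -2 maps to positive index 6 + (-2) = 4. xs[4] = 88.

88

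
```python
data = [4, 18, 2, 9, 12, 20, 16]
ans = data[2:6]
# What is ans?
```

data has length 7. The slice data[2:6] selects indices [2, 3, 4, 5] (2->2, 3->9, 4->12, 5->20), giving [2, 9, 12, 20].

[2, 9, 12, 20]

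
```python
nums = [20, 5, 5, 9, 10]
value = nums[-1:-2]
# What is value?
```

nums has length 5. The slice nums[-1:-2] resolves to an empty index range, so the result is [].

[]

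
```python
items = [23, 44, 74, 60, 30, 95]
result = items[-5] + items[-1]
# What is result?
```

items has length 6. Negative index -5 maps to positive index 6 + (-5) = 1. items[1] = 44.
items has length 6. Negative index -1 maps to positive index 6 + (-1) = 5. items[5] = 95.
Sum: 44 + 95 = 139.

139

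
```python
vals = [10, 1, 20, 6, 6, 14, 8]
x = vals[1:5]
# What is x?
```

vals has length 7. The slice vals[1:5] selects indices [1, 2, 3, 4] (1->1, 2->20, 3->6, 4->6), giving [1, 20, 6, 6].

[1, 20, 6, 6]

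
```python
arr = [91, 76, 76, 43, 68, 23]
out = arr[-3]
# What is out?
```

arr has length 6. Negative index -3 maps to positive index 6 + (-3) = 3. arr[3] = 43.

43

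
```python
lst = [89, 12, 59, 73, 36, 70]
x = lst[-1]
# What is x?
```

lst has length 6. Negative index -1 maps to positive index 6 + (-1) = 5. lst[5] = 70.

70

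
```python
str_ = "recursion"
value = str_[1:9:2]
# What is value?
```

str_ has length 9. The slice str_[1:9:2] selects indices [1, 3, 5, 7] (1->'e', 3->'u', 5->'s', 7->'o'), giving 'euso'.

'euso'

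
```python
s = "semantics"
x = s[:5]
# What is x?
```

s has length 9. The slice s[:5] selects indices [0, 1, 2, 3, 4] (0->'s', 1->'e', 2->'m', 3->'a', 4->'n'), giving 'seman'.

'seman'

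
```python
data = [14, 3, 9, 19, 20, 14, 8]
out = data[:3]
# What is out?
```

data has length 7. The slice data[:3] selects indices [0, 1, 2] (0->14, 1->3, 2->9), giving [14, 3, 9].

[14, 3, 9]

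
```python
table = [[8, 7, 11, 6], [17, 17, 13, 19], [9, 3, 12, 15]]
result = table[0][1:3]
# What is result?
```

table[0] = [8, 7, 11, 6]. table[0] has length 4. The slice table[0][1:3] selects indices [1, 2] (1->7, 2->11), giving [7, 11].

[7, 11]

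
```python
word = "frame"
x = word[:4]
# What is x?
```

word has length 5. The slice word[:4] selects indices [0, 1, 2, 3] (0->'f', 1->'r', 2->'a', 3->'m'), giving 'fram'.

'fram'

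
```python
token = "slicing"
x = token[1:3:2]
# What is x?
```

token has length 7. The slice token[1:3:2] selects indices [1] (1->'l'), giving 'l'.

'l'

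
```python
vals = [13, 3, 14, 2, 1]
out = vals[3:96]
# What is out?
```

vals has length 5. The slice vals[3:96] selects indices [3, 4] (3->2, 4->1), giving [2, 1].

[2, 1]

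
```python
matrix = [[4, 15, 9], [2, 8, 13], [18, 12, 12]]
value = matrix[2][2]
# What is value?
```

matrix[2] = [18, 12, 12]. Taking column 2 of that row yields 12.

12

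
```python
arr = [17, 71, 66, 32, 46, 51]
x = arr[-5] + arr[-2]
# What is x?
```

arr has length 6. Negative index -5 maps to positive index 6 + (-5) = 1. arr[1] = 71.
arr has length 6. Negative index -2 maps to positive index 6 + (-2) = 4. arr[4] = 46.
Sum: 71 + 46 = 117.

117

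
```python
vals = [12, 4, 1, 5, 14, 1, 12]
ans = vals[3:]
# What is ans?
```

vals has length 7. The slice vals[3:] selects indices [3, 4, 5, 6] (3->5, 4->14, 5->1, 6->12), giving [5, 14, 1, 12].

[5, 14, 1, 12]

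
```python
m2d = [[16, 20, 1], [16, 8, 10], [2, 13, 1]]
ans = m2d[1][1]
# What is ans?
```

m2d[1] = [16, 8, 10]. Taking column 1 of that row yields 8.

8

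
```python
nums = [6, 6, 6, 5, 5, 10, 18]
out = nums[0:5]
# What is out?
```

nums has length 7. The slice nums[0:5] selects indices [0, 1, 2, 3, 4] (0->6, 1->6, 2->6, 3->5, 4->5), giving [6, 6, 6, 5, 5].

[6, 6, 6, 5, 5]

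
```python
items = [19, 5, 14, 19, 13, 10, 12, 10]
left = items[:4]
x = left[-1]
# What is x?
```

items has length 8. The slice items[:4] selects indices [0, 1, 2, 3] (0->19, 1->5, 2->14, 3->19), giving [19, 5, 14, 19]. So left = [19, 5, 14, 19]. Then left[-1] = 19.

19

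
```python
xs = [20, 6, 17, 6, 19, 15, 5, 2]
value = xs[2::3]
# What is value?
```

xs has length 8. The slice xs[2::3] selects indices [2, 5] (2->17, 5->15), giving [17, 15].

[17, 15]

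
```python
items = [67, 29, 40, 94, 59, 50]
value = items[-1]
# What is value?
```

items has length 6. Negative index -1 maps to positive index 6 + (-1) = 5. items[5] = 50.

50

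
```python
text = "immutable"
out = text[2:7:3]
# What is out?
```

text has length 9. The slice text[2:7:3] selects indices [2, 5] (2->'m', 5->'a'), giving 'ma'.

'ma'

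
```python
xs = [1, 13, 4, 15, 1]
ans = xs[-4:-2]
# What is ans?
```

xs has length 5. The slice xs[-4:-2] selects indices [1, 2] (1->13, 2->4), giving [13, 4].

[13, 4]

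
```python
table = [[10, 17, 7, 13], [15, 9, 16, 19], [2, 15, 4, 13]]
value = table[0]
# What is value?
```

table has 3 rows. Row 0 is [10, 17, 7, 13].

[10, 17, 7, 13]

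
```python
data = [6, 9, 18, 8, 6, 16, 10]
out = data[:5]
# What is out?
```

data has length 7. The slice data[:5] selects indices [0, 1, 2, 3, 4] (0->6, 1->9, 2->18, 3->8, 4->6), giving [6, 9, 18, 8, 6].

[6, 9, 18, 8, 6]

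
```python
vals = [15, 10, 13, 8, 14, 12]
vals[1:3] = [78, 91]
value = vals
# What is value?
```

vals starts as [15, 10, 13, 8, 14, 12] (length 6). The slice vals[1:3] covers indices [1, 2] with values [10, 13]. Replacing that slice with [78, 91] (same length) produces [15, 78, 91, 8, 14, 12].

[15, 78, 91, 8, 14, 12]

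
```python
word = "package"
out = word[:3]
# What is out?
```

word has length 7. The slice word[:3] selects indices [0, 1, 2] (0->'p', 1->'a', 2->'c'), giving 'pac'.

'pac'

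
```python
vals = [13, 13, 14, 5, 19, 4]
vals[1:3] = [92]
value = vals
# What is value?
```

vals starts as [13, 13, 14, 5, 19, 4] (length 6). The slice vals[1:3] covers indices [1, 2] with values [13, 14]. Replacing that slice with [92] (different length) produces [13, 92, 5, 19, 4].

[13, 92, 5, 19, 4]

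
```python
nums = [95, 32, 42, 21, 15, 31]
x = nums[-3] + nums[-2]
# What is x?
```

nums has length 6. Negative index -3 maps to positive index 6 + (-3) = 3. nums[3] = 21.
nums has length 6. Negative index -2 maps to positive index 6 + (-2) = 4. nums[4] = 15.
Sum: 21 + 15 = 36.

36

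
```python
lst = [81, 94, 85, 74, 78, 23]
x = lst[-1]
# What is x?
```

lst has length 6. Negative index -1 maps to positive index 6 + (-1) = 5. lst[5] = 23.

23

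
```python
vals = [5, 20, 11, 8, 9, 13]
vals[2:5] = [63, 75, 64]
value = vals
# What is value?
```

vals starts as [5, 20, 11, 8, 9, 13] (length 6). The slice vals[2:5] covers indices [2, 3, 4] with values [11, 8, 9]. Replacing that slice with [63, 75, 64] (same length) produces [5, 20, 63, 75, 64, 13].

[5, 20, 63, 75, 64, 13]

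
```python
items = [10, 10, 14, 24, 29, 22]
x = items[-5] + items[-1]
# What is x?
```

items has length 6. Negative index -5 maps to positive index 6 + (-5) = 1. items[1] = 10.
items has length 6. Negative index -1 maps to positive index 6 + (-1) = 5. items[5] = 22.
Sum: 10 + 22 = 32.

32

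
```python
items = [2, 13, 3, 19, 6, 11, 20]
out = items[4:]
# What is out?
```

items has length 7. The slice items[4:] selects indices [4, 5, 6] (4->6, 5->11, 6->20), giving [6, 11, 20].

[6, 11, 20]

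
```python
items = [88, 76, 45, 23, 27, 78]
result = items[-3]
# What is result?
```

items has length 6. Negative index -3 maps to positive index 6 + (-3) = 3. items[3] = 23.

23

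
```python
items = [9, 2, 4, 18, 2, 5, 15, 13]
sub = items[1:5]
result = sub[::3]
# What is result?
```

items has length 8. The slice items[1:5] selects indices [1, 2, 3, 4] (1->2, 2->4, 3->18, 4->2), giving [2, 4, 18, 2]. So sub = [2, 4, 18, 2]. sub has length 4. The slice sub[::3] selects indices [0, 3] (0->2, 3->2), giving [2, 2].

[2, 2]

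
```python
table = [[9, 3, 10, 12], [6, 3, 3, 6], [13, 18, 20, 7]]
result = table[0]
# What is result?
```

table has 3 rows. Row 0 is [9, 3, 10, 12].

[9, 3, 10, 12]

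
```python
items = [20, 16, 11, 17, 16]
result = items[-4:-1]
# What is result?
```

items has length 5. The slice items[-4:-1] selects indices [1, 2, 3] (1->16, 2->11, 3->17), giving [16, 11, 17].

[16, 11, 17]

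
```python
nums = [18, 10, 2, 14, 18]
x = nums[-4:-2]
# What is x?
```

nums has length 5. The slice nums[-4:-2] selects indices [1, 2] (1->10, 2->2), giving [10, 2].

[10, 2]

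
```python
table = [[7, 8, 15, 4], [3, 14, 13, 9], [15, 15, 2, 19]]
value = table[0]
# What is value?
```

table has 3 rows. Row 0 is [7, 8, 15, 4].

[7, 8, 15, 4]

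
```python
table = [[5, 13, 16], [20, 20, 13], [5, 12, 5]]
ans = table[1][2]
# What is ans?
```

table[1] = [20, 20, 13]. Taking column 2 of that row yields 13.

13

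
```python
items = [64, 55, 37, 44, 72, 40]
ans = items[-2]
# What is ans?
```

items has length 6. Negative index -2 maps to positive index 6 + (-2) = 4. items[4] = 72.

72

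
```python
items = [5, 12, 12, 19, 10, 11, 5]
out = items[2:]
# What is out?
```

items has length 7. The slice items[2:] selects indices [2, 3, 4, 5, 6] (2->12, 3->19, 4->10, 5->11, 6->5), giving [12, 19, 10, 11, 5].

[12, 19, 10, 11, 5]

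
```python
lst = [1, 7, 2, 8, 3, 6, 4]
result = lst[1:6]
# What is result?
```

lst has length 7. The slice lst[1:6] selects indices [1, 2, 3, 4, 5] (1->7, 2->2, 3->8, 4->3, 5->6), giving [7, 2, 8, 3, 6].

[7, 2, 8, 3, 6]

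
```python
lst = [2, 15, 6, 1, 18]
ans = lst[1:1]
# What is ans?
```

lst has length 5. The slice lst[1:1] resolves to an empty index range, so the result is [].

[]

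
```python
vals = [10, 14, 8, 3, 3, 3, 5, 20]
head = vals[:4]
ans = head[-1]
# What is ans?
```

vals has length 8. The slice vals[:4] selects indices [0, 1, 2, 3] (0->10, 1->14, 2->8, 3->3), giving [10, 14, 8, 3]. So head = [10, 14, 8, 3]. Then head[-1] = 3.

3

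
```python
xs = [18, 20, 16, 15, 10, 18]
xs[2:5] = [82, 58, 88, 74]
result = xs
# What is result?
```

xs starts as [18, 20, 16, 15, 10, 18] (length 6). The slice xs[2:5] covers indices [2, 3, 4] with values [16, 15, 10]. Replacing that slice with [82, 58, 88, 74] (different length) produces [18, 20, 82, 58, 88, 74, 18].

[18, 20, 82, 58, 88, 74, 18]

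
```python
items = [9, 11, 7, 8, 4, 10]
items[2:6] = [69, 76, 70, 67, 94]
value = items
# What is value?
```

items starts as [9, 11, 7, 8, 4, 10] (length 6). The slice items[2:6] covers indices [2, 3, 4, 5] with values [7, 8, 4, 10]. Replacing that slice with [69, 76, 70, 67, 94] (different length) produces [9, 11, 69, 76, 70, 67, 94].

[9, 11, 69, 76, 70, 67, 94]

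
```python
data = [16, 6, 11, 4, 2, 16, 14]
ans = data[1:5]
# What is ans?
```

data has length 7. The slice data[1:5] selects indices [1, 2, 3, 4] (1->6, 2->11, 3->4, 4->2), giving [6, 11, 4, 2].

[6, 11, 4, 2]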